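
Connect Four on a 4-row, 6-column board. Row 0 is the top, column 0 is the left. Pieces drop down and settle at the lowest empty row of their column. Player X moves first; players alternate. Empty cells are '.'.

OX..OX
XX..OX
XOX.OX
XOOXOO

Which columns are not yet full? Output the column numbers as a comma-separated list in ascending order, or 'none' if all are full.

col 0: top cell = 'O' → FULL
col 1: top cell = 'X' → FULL
col 2: top cell = '.' → open
col 3: top cell = '.' → open
col 4: top cell = 'O' → FULL
col 5: top cell = 'X' → FULL

Answer: 2,3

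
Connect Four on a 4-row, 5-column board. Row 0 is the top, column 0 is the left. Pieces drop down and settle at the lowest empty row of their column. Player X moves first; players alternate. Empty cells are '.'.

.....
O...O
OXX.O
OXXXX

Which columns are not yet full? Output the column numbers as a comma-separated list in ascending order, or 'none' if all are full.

Answer: 0,1,2,3,4

Derivation:
col 0: top cell = '.' → open
col 1: top cell = '.' → open
col 2: top cell = '.' → open
col 3: top cell = '.' → open
col 4: top cell = '.' → open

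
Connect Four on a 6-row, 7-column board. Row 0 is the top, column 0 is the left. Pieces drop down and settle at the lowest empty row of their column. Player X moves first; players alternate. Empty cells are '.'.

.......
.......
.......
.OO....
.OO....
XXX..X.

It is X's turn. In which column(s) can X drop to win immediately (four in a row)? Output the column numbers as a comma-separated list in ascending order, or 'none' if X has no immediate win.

Answer: 3

Derivation:
col 0: drop X → no win
col 1: drop X → no win
col 2: drop X → no win
col 3: drop X → WIN!
col 4: drop X → no win
col 5: drop X → no win
col 6: drop X → no win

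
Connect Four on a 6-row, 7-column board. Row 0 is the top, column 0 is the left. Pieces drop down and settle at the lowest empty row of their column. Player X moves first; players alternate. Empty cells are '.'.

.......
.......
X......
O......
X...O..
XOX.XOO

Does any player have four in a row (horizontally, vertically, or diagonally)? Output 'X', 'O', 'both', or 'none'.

none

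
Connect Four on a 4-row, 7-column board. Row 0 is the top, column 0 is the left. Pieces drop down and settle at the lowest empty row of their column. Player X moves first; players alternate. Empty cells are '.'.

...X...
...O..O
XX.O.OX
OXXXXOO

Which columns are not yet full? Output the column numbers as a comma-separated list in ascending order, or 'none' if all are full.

Answer: 0,1,2,4,5,6

Derivation:
col 0: top cell = '.' → open
col 1: top cell = '.' → open
col 2: top cell = '.' → open
col 3: top cell = 'X' → FULL
col 4: top cell = '.' → open
col 5: top cell = '.' → open
col 6: top cell = '.' → open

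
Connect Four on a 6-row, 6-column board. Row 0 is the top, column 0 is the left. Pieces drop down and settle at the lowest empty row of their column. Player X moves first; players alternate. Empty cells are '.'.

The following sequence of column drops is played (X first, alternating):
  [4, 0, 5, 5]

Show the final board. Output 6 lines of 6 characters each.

Move 1: X drops in col 4, lands at row 5
Move 2: O drops in col 0, lands at row 5
Move 3: X drops in col 5, lands at row 5
Move 4: O drops in col 5, lands at row 4

Answer: ......
......
......
......
.....O
O...XX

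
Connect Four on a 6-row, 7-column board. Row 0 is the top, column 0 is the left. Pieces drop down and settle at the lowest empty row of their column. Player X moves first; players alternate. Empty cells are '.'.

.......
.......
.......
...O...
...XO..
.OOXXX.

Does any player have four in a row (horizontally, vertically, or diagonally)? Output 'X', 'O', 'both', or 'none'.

none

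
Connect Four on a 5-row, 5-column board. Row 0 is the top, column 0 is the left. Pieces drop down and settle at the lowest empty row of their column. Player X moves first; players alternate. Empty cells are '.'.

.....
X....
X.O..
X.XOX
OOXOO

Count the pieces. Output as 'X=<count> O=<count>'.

X=6 O=6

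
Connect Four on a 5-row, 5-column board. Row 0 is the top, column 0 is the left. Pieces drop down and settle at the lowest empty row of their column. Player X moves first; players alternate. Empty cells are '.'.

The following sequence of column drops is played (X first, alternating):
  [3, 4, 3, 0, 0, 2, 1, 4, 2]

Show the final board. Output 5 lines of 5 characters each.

Answer: .....
.....
.....
X.XXO
OXOXO

Derivation:
Move 1: X drops in col 3, lands at row 4
Move 2: O drops in col 4, lands at row 4
Move 3: X drops in col 3, lands at row 3
Move 4: O drops in col 0, lands at row 4
Move 5: X drops in col 0, lands at row 3
Move 6: O drops in col 2, lands at row 4
Move 7: X drops in col 1, lands at row 4
Move 8: O drops in col 4, lands at row 3
Move 9: X drops in col 2, lands at row 3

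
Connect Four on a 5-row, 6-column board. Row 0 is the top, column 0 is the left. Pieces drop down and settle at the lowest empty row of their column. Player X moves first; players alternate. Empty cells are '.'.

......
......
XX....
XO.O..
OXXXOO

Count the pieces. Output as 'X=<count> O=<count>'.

X=6 O=5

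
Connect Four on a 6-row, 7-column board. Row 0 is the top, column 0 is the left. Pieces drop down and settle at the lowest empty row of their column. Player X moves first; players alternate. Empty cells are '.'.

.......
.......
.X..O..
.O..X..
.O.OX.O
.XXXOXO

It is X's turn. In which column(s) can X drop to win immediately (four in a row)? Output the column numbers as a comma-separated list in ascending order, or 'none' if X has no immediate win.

col 0: drop X → WIN!
col 1: drop X → no win
col 2: drop X → no win
col 3: drop X → no win
col 4: drop X → no win
col 5: drop X → no win
col 6: drop X → no win

Answer: 0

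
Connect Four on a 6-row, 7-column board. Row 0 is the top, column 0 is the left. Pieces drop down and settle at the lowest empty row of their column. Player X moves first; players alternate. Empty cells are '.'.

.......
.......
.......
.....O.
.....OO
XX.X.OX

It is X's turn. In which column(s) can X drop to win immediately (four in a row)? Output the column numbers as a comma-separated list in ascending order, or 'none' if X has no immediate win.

col 0: drop X → no win
col 1: drop X → no win
col 2: drop X → WIN!
col 3: drop X → no win
col 4: drop X → no win
col 5: drop X → no win
col 6: drop X → no win

Answer: 2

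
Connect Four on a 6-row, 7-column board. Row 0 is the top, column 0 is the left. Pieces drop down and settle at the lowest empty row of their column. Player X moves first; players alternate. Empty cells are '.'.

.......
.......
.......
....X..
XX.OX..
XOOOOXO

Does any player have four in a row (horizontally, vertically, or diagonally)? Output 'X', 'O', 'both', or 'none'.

O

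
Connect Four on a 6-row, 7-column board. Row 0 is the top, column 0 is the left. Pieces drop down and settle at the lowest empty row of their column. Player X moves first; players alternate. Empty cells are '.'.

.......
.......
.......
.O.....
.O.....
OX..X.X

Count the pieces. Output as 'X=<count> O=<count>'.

X=3 O=3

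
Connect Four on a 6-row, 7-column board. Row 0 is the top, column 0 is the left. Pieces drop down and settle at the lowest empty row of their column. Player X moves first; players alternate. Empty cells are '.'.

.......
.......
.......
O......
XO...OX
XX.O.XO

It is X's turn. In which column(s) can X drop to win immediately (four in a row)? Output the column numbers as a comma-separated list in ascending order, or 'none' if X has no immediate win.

col 0: drop X → no win
col 1: drop X → no win
col 2: drop X → no win
col 3: drop X → no win
col 4: drop X → no win
col 5: drop X → no win
col 6: drop X → no win

Answer: none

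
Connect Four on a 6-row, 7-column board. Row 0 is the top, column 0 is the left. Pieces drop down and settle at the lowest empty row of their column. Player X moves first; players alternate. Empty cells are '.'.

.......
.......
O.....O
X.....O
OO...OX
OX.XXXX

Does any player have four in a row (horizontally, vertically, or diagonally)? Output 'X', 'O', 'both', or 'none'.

X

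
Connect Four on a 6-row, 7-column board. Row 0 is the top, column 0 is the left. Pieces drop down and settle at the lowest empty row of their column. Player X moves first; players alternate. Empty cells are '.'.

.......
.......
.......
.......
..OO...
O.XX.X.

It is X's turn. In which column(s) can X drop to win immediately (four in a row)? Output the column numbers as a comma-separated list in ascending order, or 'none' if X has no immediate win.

Answer: 4

Derivation:
col 0: drop X → no win
col 1: drop X → no win
col 2: drop X → no win
col 3: drop X → no win
col 4: drop X → WIN!
col 5: drop X → no win
col 6: drop X → no win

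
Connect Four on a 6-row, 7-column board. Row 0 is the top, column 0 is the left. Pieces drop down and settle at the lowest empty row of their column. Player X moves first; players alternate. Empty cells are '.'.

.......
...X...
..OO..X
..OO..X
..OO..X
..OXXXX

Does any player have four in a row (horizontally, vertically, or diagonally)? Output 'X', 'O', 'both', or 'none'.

both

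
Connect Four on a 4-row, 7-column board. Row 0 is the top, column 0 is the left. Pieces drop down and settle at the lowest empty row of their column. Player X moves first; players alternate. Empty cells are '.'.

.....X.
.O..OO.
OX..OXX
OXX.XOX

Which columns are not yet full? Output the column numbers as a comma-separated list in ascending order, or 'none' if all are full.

col 0: top cell = '.' → open
col 1: top cell = '.' → open
col 2: top cell = '.' → open
col 3: top cell = '.' → open
col 4: top cell = '.' → open
col 5: top cell = 'X' → FULL
col 6: top cell = '.' → open

Answer: 0,1,2,3,4,6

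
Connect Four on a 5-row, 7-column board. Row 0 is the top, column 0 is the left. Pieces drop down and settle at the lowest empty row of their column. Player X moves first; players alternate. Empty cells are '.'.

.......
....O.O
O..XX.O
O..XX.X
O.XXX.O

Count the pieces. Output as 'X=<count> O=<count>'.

X=8 O=7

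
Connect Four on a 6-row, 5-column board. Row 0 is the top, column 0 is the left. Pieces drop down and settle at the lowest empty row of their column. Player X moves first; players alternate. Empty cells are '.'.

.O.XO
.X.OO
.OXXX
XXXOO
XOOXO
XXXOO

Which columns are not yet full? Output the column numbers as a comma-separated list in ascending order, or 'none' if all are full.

col 0: top cell = '.' → open
col 1: top cell = 'O' → FULL
col 2: top cell = '.' → open
col 3: top cell = 'X' → FULL
col 4: top cell = 'O' → FULL

Answer: 0,2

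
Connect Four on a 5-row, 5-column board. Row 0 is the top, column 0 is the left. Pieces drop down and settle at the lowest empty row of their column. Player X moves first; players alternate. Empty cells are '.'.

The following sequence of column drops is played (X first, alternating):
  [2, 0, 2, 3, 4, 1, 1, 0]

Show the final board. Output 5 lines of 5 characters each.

Answer: .....
.....
.....
OXX..
OOXOX

Derivation:
Move 1: X drops in col 2, lands at row 4
Move 2: O drops in col 0, lands at row 4
Move 3: X drops in col 2, lands at row 3
Move 4: O drops in col 3, lands at row 4
Move 5: X drops in col 4, lands at row 4
Move 6: O drops in col 1, lands at row 4
Move 7: X drops in col 1, lands at row 3
Move 8: O drops in col 0, lands at row 3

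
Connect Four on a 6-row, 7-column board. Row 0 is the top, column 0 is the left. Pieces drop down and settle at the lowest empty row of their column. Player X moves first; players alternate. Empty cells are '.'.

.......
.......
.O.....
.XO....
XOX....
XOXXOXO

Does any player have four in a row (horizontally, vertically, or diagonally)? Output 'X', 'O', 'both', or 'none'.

none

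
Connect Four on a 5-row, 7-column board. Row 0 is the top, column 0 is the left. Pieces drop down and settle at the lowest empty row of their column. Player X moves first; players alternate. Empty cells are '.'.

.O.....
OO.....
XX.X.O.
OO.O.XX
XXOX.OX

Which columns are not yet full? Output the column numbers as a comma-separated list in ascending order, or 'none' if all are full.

col 0: top cell = '.' → open
col 1: top cell = 'O' → FULL
col 2: top cell = '.' → open
col 3: top cell = '.' → open
col 4: top cell = '.' → open
col 5: top cell = '.' → open
col 6: top cell = '.' → open

Answer: 0,2,3,4,5,6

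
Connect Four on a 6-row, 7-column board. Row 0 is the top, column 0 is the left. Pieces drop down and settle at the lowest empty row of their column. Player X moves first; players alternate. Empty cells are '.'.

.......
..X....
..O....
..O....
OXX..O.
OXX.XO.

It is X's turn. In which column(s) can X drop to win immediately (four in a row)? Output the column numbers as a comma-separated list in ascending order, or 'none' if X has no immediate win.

col 0: drop X → no win
col 1: drop X → no win
col 2: drop X → no win
col 3: drop X → WIN!
col 4: drop X → no win
col 5: drop X → no win
col 6: drop X → no win

Answer: 3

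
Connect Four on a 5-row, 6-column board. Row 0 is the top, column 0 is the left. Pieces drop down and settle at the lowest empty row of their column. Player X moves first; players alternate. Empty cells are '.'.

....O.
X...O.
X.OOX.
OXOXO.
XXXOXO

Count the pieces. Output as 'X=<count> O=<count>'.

X=9 O=9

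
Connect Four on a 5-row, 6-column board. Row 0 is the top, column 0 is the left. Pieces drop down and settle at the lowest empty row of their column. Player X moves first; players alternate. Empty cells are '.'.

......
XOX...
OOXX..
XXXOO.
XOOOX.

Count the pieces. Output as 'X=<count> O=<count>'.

X=9 O=8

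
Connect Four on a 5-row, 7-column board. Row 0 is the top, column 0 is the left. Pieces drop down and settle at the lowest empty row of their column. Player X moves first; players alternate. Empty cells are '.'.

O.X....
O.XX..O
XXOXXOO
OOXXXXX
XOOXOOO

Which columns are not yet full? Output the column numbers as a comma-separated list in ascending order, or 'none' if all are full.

Answer: 1,3,4,5,6

Derivation:
col 0: top cell = 'O' → FULL
col 1: top cell = '.' → open
col 2: top cell = 'X' → FULL
col 3: top cell = '.' → open
col 4: top cell = '.' → open
col 5: top cell = '.' → open
col 6: top cell = '.' → open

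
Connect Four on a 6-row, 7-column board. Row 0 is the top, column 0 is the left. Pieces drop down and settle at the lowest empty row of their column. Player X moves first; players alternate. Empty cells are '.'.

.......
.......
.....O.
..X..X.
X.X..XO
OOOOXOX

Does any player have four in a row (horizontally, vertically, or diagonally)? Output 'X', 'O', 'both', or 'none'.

O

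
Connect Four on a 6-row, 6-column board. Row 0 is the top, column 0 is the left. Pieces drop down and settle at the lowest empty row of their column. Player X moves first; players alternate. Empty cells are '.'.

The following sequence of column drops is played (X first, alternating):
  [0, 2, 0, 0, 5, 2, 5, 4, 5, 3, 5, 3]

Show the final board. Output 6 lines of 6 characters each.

Answer: ......
......
.....X
O....X
X.OO.X
X.OOOX

Derivation:
Move 1: X drops in col 0, lands at row 5
Move 2: O drops in col 2, lands at row 5
Move 3: X drops in col 0, lands at row 4
Move 4: O drops in col 0, lands at row 3
Move 5: X drops in col 5, lands at row 5
Move 6: O drops in col 2, lands at row 4
Move 7: X drops in col 5, lands at row 4
Move 8: O drops in col 4, lands at row 5
Move 9: X drops in col 5, lands at row 3
Move 10: O drops in col 3, lands at row 5
Move 11: X drops in col 5, lands at row 2
Move 12: O drops in col 3, lands at row 4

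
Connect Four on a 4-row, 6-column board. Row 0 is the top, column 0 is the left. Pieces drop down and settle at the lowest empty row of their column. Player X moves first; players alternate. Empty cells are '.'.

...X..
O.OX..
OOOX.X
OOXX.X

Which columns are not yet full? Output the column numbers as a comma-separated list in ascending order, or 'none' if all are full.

Answer: 0,1,2,4,5

Derivation:
col 0: top cell = '.' → open
col 1: top cell = '.' → open
col 2: top cell = '.' → open
col 3: top cell = 'X' → FULL
col 4: top cell = '.' → open
col 5: top cell = '.' → open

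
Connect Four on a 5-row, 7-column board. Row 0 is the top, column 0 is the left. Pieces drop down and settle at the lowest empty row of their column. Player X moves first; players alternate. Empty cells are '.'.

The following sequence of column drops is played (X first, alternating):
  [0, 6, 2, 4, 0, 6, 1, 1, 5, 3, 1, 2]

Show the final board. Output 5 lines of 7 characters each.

Answer: .......
.......
.X.....
XOO...O
XXXOOXO

Derivation:
Move 1: X drops in col 0, lands at row 4
Move 2: O drops in col 6, lands at row 4
Move 3: X drops in col 2, lands at row 4
Move 4: O drops in col 4, lands at row 4
Move 5: X drops in col 0, lands at row 3
Move 6: O drops in col 6, lands at row 3
Move 7: X drops in col 1, lands at row 4
Move 8: O drops in col 1, lands at row 3
Move 9: X drops in col 5, lands at row 4
Move 10: O drops in col 3, lands at row 4
Move 11: X drops in col 1, lands at row 2
Move 12: O drops in col 2, lands at row 3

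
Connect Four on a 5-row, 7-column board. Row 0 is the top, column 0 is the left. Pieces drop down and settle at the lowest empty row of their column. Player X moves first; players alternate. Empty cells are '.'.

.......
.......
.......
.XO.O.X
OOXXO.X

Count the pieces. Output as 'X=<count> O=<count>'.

X=5 O=5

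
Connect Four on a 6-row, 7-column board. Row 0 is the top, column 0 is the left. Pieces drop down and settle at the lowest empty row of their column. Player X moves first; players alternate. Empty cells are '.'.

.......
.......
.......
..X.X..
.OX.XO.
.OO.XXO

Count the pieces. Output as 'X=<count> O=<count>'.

X=6 O=5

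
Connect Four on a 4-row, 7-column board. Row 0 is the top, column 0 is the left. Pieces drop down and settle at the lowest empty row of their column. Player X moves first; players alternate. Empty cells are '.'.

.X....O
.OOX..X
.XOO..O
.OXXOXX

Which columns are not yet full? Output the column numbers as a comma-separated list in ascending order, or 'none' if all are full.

Answer: 0,2,3,4,5

Derivation:
col 0: top cell = '.' → open
col 1: top cell = 'X' → FULL
col 2: top cell = '.' → open
col 3: top cell = '.' → open
col 4: top cell = '.' → open
col 5: top cell = '.' → open
col 6: top cell = 'O' → FULL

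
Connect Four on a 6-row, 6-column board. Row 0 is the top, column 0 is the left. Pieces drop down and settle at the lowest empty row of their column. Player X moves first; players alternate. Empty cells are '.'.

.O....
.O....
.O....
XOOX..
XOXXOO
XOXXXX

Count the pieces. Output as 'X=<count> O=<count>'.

X=10 O=9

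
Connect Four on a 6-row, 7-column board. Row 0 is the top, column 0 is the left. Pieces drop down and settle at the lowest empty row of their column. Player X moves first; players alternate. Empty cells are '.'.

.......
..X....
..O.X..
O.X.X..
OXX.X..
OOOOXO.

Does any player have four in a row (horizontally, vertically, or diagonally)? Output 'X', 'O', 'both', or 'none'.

both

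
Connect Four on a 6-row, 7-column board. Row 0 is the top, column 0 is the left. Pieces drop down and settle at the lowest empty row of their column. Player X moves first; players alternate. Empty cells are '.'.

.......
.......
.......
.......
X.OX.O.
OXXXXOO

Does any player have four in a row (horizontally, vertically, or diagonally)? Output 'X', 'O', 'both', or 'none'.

X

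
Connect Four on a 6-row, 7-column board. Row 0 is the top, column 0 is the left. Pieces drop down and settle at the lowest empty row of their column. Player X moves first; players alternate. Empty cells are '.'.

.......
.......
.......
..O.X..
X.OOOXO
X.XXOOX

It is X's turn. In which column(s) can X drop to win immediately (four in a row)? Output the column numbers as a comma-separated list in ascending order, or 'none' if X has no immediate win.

Answer: 1

Derivation:
col 0: drop X → no win
col 1: drop X → WIN!
col 2: drop X → no win
col 3: drop X → no win
col 4: drop X → no win
col 5: drop X → no win
col 6: drop X → no win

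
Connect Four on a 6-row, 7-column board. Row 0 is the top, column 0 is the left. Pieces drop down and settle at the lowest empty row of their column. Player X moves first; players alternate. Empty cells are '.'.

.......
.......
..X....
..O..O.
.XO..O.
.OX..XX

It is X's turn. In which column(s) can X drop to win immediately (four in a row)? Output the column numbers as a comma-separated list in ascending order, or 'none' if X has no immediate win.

col 0: drop X → no win
col 1: drop X → no win
col 2: drop X → no win
col 3: drop X → no win
col 4: drop X → no win
col 5: drop X → no win
col 6: drop X → no win

Answer: none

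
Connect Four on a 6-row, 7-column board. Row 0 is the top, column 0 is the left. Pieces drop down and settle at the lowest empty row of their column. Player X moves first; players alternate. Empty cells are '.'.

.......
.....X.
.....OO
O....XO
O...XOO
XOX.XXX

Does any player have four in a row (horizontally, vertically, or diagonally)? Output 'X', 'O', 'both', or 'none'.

none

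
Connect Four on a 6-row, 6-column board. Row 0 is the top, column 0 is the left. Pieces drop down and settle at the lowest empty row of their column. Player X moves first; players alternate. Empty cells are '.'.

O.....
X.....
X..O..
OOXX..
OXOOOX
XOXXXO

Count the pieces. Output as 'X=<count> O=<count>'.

X=10 O=10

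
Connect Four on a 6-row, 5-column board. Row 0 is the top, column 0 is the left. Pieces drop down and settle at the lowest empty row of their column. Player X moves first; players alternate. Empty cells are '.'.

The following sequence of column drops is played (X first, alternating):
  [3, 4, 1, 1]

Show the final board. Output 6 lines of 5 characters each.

Answer: .....
.....
.....
.....
.O...
.X.XO

Derivation:
Move 1: X drops in col 3, lands at row 5
Move 2: O drops in col 4, lands at row 5
Move 3: X drops in col 1, lands at row 5
Move 4: O drops in col 1, lands at row 4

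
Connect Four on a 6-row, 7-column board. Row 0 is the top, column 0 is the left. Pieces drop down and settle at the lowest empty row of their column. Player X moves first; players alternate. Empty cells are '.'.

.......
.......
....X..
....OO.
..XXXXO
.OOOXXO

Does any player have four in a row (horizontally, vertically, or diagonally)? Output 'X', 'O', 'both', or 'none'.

X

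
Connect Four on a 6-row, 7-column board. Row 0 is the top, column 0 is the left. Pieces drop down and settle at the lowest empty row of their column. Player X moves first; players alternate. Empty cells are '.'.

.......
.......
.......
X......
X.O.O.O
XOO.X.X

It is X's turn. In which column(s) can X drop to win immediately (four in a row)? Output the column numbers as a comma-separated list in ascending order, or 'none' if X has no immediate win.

col 0: drop X → WIN!
col 1: drop X → no win
col 2: drop X → no win
col 3: drop X → no win
col 4: drop X → no win
col 5: drop X → no win
col 6: drop X → no win

Answer: 0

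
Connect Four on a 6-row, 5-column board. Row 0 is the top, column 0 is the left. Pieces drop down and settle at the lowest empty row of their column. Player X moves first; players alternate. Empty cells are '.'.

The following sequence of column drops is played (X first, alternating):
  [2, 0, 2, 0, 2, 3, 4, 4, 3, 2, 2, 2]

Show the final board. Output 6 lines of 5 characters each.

Move 1: X drops in col 2, lands at row 5
Move 2: O drops in col 0, lands at row 5
Move 3: X drops in col 2, lands at row 4
Move 4: O drops in col 0, lands at row 4
Move 5: X drops in col 2, lands at row 3
Move 6: O drops in col 3, lands at row 5
Move 7: X drops in col 4, lands at row 5
Move 8: O drops in col 4, lands at row 4
Move 9: X drops in col 3, lands at row 4
Move 10: O drops in col 2, lands at row 2
Move 11: X drops in col 2, lands at row 1
Move 12: O drops in col 2, lands at row 0

Answer: ..O..
..X..
..O..
..X..
O.XXO
O.XOX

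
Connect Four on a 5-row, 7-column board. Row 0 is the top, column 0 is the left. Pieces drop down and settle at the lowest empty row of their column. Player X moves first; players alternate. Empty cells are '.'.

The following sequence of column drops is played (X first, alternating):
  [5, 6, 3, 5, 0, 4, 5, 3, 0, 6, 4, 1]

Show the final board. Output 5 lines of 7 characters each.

Answer: .......
.......
.....X.
X..OXOO
XO.XOXO

Derivation:
Move 1: X drops in col 5, lands at row 4
Move 2: O drops in col 6, lands at row 4
Move 3: X drops in col 3, lands at row 4
Move 4: O drops in col 5, lands at row 3
Move 5: X drops in col 0, lands at row 4
Move 6: O drops in col 4, lands at row 4
Move 7: X drops in col 5, lands at row 2
Move 8: O drops in col 3, lands at row 3
Move 9: X drops in col 0, lands at row 3
Move 10: O drops in col 6, lands at row 3
Move 11: X drops in col 4, lands at row 3
Move 12: O drops in col 1, lands at row 4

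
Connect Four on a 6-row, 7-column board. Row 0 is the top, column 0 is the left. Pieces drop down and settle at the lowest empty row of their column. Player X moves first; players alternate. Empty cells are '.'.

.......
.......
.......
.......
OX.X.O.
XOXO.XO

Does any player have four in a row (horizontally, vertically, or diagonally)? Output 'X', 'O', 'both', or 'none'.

none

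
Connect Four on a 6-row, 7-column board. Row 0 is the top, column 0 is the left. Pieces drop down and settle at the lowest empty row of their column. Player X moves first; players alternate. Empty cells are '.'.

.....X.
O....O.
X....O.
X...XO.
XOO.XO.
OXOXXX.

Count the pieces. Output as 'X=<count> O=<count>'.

X=10 O=9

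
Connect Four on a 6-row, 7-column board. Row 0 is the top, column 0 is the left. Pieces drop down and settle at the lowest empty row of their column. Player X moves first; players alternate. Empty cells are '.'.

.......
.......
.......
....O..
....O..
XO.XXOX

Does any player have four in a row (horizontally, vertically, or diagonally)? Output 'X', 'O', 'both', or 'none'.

none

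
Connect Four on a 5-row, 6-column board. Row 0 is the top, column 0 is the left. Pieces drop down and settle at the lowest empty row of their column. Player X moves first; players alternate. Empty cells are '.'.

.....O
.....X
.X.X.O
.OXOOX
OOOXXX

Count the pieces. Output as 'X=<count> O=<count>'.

X=8 O=8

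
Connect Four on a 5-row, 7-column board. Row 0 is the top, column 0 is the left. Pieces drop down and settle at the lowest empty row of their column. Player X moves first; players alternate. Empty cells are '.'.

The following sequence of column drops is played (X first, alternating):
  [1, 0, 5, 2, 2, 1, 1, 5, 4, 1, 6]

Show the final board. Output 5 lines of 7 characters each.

Move 1: X drops in col 1, lands at row 4
Move 2: O drops in col 0, lands at row 4
Move 3: X drops in col 5, lands at row 4
Move 4: O drops in col 2, lands at row 4
Move 5: X drops in col 2, lands at row 3
Move 6: O drops in col 1, lands at row 3
Move 7: X drops in col 1, lands at row 2
Move 8: O drops in col 5, lands at row 3
Move 9: X drops in col 4, lands at row 4
Move 10: O drops in col 1, lands at row 1
Move 11: X drops in col 6, lands at row 4

Answer: .......
.O.....
.X.....
.OX..O.
OXO.XXX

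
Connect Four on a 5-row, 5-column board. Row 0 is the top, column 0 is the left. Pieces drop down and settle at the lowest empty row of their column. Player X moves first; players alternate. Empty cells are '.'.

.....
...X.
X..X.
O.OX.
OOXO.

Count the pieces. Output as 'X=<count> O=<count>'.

X=5 O=5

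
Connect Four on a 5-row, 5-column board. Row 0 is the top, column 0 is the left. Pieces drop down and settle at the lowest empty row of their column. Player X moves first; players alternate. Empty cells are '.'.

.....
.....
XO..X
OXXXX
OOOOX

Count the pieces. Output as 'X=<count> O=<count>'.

X=7 O=6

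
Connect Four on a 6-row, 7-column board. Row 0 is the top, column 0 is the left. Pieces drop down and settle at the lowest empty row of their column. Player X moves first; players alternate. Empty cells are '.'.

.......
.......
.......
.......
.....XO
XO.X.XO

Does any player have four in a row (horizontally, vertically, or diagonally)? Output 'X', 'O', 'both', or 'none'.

none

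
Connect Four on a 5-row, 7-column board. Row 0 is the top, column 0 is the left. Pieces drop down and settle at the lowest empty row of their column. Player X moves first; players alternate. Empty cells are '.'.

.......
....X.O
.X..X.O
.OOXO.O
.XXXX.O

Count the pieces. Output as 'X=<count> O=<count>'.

X=8 O=7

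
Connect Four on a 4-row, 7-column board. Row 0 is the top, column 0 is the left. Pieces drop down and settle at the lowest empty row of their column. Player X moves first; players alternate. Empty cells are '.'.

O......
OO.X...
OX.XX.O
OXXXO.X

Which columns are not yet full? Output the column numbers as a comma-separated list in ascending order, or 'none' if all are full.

Answer: 1,2,3,4,5,6

Derivation:
col 0: top cell = 'O' → FULL
col 1: top cell = '.' → open
col 2: top cell = '.' → open
col 3: top cell = '.' → open
col 4: top cell = '.' → open
col 5: top cell = '.' → open
col 6: top cell = '.' → open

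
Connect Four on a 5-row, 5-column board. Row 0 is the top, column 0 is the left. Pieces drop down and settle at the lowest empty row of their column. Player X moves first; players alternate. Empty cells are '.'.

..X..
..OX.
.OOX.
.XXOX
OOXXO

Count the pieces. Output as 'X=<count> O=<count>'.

X=8 O=7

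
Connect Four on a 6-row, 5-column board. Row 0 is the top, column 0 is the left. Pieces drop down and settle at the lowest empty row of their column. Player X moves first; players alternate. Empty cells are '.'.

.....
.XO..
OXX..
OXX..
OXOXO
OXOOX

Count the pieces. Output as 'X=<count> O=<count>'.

X=9 O=9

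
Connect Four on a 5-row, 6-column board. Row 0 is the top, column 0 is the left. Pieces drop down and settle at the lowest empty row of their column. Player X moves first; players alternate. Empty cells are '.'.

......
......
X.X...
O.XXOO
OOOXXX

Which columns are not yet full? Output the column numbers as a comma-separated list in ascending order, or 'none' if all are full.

Answer: 0,1,2,3,4,5

Derivation:
col 0: top cell = '.' → open
col 1: top cell = '.' → open
col 2: top cell = '.' → open
col 3: top cell = '.' → open
col 4: top cell = '.' → open
col 5: top cell = '.' → open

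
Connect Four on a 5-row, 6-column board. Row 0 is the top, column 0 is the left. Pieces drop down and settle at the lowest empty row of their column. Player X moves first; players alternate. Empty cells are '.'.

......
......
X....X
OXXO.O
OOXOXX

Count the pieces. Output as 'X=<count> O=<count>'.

X=7 O=6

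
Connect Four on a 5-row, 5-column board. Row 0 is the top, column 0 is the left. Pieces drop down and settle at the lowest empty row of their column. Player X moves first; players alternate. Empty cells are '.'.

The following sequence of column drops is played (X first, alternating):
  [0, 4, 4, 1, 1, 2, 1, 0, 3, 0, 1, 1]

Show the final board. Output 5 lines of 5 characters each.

Move 1: X drops in col 0, lands at row 4
Move 2: O drops in col 4, lands at row 4
Move 3: X drops in col 4, lands at row 3
Move 4: O drops in col 1, lands at row 4
Move 5: X drops in col 1, lands at row 3
Move 6: O drops in col 2, lands at row 4
Move 7: X drops in col 1, lands at row 2
Move 8: O drops in col 0, lands at row 3
Move 9: X drops in col 3, lands at row 4
Move 10: O drops in col 0, lands at row 2
Move 11: X drops in col 1, lands at row 1
Move 12: O drops in col 1, lands at row 0

Answer: .O...
.X...
OX...
OX..X
XOOXO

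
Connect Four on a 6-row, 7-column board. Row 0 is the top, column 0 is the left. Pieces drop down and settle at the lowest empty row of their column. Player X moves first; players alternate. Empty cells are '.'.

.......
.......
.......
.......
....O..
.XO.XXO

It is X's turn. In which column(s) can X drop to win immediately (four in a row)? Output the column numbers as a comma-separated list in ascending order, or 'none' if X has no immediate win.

col 0: drop X → no win
col 1: drop X → no win
col 2: drop X → no win
col 3: drop X → no win
col 4: drop X → no win
col 5: drop X → no win
col 6: drop X → no win

Answer: none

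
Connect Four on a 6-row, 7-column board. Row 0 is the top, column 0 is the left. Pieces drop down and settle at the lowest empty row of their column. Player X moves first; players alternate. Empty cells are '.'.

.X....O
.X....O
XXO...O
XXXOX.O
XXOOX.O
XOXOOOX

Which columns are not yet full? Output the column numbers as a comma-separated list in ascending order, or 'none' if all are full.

col 0: top cell = '.' → open
col 1: top cell = 'X' → FULL
col 2: top cell = '.' → open
col 3: top cell = '.' → open
col 4: top cell = '.' → open
col 5: top cell = '.' → open
col 6: top cell = 'O' → FULL

Answer: 0,2,3,4,5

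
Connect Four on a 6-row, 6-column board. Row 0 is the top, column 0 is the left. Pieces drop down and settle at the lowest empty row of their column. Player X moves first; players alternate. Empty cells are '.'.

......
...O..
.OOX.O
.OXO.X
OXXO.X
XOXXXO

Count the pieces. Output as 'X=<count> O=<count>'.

X=10 O=10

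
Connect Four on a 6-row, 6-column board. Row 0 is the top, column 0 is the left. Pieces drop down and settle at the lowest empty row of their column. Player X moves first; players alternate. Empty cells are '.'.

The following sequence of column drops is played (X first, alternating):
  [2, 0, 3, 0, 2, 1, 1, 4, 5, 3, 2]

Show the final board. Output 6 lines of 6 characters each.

Move 1: X drops in col 2, lands at row 5
Move 2: O drops in col 0, lands at row 5
Move 3: X drops in col 3, lands at row 5
Move 4: O drops in col 0, lands at row 4
Move 5: X drops in col 2, lands at row 4
Move 6: O drops in col 1, lands at row 5
Move 7: X drops in col 1, lands at row 4
Move 8: O drops in col 4, lands at row 5
Move 9: X drops in col 5, lands at row 5
Move 10: O drops in col 3, lands at row 4
Move 11: X drops in col 2, lands at row 3

Answer: ......
......
......
..X...
OXXO..
OOXXOX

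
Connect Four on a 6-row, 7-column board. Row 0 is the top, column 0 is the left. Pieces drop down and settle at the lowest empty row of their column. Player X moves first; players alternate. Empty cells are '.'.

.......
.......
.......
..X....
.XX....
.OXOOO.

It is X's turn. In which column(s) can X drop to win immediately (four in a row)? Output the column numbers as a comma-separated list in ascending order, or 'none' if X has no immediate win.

Answer: 2

Derivation:
col 0: drop X → no win
col 1: drop X → no win
col 2: drop X → WIN!
col 3: drop X → no win
col 4: drop X → no win
col 5: drop X → no win
col 6: drop X → no win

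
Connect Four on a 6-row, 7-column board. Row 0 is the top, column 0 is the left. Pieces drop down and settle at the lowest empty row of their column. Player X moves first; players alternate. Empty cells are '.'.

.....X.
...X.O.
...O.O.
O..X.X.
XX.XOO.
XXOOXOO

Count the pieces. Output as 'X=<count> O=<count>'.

X=10 O=10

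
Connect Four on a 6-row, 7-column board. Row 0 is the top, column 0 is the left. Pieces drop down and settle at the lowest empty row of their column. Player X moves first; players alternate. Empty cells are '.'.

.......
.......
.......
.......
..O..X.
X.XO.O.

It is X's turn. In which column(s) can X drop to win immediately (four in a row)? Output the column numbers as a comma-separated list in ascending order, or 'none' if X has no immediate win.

Answer: none

Derivation:
col 0: drop X → no win
col 1: drop X → no win
col 2: drop X → no win
col 3: drop X → no win
col 4: drop X → no win
col 5: drop X → no win
col 6: drop X → no win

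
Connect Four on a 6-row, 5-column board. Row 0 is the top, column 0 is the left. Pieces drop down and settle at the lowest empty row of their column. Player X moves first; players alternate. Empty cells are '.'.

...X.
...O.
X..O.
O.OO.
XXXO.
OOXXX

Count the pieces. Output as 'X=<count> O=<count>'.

X=8 O=8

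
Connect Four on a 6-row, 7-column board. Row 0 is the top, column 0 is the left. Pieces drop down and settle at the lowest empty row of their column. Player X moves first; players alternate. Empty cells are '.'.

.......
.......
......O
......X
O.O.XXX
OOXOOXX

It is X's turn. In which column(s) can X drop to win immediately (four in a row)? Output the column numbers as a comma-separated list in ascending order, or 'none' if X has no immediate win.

Answer: 3

Derivation:
col 0: drop X → no win
col 1: drop X → no win
col 2: drop X → no win
col 3: drop X → WIN!
col 4: drop X → no win
col 5: drop X → no win
col 6: drop X → no win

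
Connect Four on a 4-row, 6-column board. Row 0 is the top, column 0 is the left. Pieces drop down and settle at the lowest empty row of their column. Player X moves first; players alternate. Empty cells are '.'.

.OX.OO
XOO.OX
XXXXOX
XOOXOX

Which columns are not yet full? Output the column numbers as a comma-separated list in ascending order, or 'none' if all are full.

col 0: top cell = '.' → open
col 1: top cell = 'O' → FULL
col 2: top cell = 'X' → FULL
col 3: top cell = '.' → open
col 4: top cell = 'O' → FULL
col 5: top cell = 'O' → FULL

Answer: 0,3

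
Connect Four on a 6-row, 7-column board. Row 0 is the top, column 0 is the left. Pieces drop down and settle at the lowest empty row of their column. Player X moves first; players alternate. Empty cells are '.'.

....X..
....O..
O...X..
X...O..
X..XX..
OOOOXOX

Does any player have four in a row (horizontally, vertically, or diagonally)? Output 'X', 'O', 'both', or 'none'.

O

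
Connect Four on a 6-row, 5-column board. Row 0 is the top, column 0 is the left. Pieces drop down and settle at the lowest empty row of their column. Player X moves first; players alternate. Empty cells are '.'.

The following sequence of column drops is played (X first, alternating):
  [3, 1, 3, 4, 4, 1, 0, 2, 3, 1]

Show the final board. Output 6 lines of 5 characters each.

Move 1: X drops in col 3, lands at row 5
Move 2: O drops in col 1, lands at row 5
Move 3: X drops in col 3, lands at row 4
Move 4: O drops in col 4, lands at row 5
Move 5: X drops in col 4, lands at row 4
Move 6: O drops in col 1, lands at row 4
Move 7: X drops in col 0, lands at row 5
Move 8: O drops in col 2, lands at row 5
Move 9: X drops in col 3, lands at row 3
Move 10: O drops in col 1, lands at row 3

Answer: .....
.....
.....
.O.X.
.O.XX
XOOXO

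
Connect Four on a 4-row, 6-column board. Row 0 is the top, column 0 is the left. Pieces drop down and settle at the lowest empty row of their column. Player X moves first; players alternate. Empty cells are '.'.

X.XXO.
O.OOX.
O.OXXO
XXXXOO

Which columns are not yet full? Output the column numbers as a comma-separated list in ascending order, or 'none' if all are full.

Answer: 1,5

Derivation:
col 0: top cell = 'X' → FULL
col 1: top cell = '.' → open
col 2: top cell = 'X' → FULL
col 3: top cell = 'X' → FULL
col 4: top cell = 'O' → FULL
col 5: top cell = '.' → open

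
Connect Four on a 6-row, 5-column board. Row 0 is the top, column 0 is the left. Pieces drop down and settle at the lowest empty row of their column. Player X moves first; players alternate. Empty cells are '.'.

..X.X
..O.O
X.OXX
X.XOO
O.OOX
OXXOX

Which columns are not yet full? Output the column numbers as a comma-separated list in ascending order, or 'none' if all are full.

Answer: 0,1,3

Derivation:
col 0: top cell = '.' → open
col 1: top cell = '.' → open
col 2: top cell = 'X' → FULL
col 3: top cell = '.' → open
col 4: top cell = 'X' → FULL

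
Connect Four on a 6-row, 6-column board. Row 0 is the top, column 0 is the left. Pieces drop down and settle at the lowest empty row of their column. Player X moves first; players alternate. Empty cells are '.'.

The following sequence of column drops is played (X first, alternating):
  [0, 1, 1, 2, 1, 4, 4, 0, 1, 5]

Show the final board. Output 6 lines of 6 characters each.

Move 1: X drops in col 0, lands at row 5
Move 2: O drops in col 1, lands at row 5
Move 3: X drops in col 1, lands at row 4
Move 4: O drops in col 2, lands at row 5
Move 5: X drops in col 1, lands at row 3
Move 6: O drops in col 4, lands at row 5
Move 7: X drops in col 4, lands at row 4
Move 8: O drops in col 0, lands at row 4
Move 9: X drops in col 1, lands at row 2
Move 10: O drops in col 5, lands at row 5

Answer: ......
......
.X....
.X....
OX..X.
XOO.OO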